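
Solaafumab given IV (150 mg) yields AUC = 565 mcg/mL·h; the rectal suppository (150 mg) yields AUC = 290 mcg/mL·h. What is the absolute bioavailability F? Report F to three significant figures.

F = (AUC_ev / D_ev) / (AUC_iv / D_iv)
  = (290/150) / (565/150)
  = 1.93333 / 3.76667 = 0.5133

F = 0.513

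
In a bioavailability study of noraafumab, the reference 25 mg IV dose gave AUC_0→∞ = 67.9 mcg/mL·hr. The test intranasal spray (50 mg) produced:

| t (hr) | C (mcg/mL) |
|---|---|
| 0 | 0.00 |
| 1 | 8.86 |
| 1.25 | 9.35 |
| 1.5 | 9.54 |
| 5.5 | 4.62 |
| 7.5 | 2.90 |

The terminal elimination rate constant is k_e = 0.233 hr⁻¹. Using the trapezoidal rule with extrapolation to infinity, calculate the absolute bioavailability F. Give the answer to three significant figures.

Trapezoidal AUC_0→7.5 (intranasal spray):
  [0→1]: (0.00+8.86)/2 × 1 = 4.43
  [1→1.25]: (8.86+9.35)/2 × 0.25 = 2.27625
  [1.25→1.5]: (9.35+9.54)/2 × 0.25 = 2.36125
  [1.5→5.5]: (9.54+4.62)/2 × 4 = 28.32
  [5.5→7.5]: (4.62+2.90)/2 × 2 = 7.52
  Sum = 44.9075 mcg/mL·hr
Tail: C_last/k_e = 2.90/0.233 = 12.446
AUC_0→∞ (intranasal spray) = 44.9075 + 12.446 = 57.3535 mcg/mL·hr
F = (AUC_ev/D_ev)/(AUC_iv/D_iv) = (57.3535/50)/(67.9/25) = 1.14707/2.716 = 0.4223

F = 0.422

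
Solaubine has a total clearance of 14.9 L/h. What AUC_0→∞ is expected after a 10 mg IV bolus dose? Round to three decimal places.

AUC = 0.671 mg/L·h

AUC_0→∞ = Dose_iv / CL
        = 10 / 14.9 = 0.671141 mg/L·h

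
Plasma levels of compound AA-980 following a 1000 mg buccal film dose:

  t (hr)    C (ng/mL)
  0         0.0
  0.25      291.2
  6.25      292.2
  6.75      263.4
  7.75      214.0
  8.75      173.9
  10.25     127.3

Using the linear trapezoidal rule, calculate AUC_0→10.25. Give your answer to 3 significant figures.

Trapezoidal AUC_0→10.25:
  [0→0.25]: (0.0+291.2)/2 × 0.25 = 36.4
  [0.25→6.25]: (291.2+292.2)/2 × 6 = 1750.2
  [6.25→6.75]: (292.2+263.4)/2 × 0.5 = 138.9
  [6.75→7.75]: (263.4+214.0)/2 × 1 = 238.7
  [7.75→8.75]: (214.0+173.9)/2 × 1 = 193.95
  [8.75→10.25]: (173.9+127.3)/2 × 1.5 = 225.9
  Sum = 2584.05 ng/mL·hr

AUC = 2580 ng/mL·hr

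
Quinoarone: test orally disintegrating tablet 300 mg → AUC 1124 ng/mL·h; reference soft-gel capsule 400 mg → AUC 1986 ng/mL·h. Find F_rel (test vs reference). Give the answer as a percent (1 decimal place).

F_rel = (AUC_test/D_test) / (AUC_ref/D_ref)
      = (1124/300) / (1986/400)
      = 3.74667 / 4.965 = 0.7546 = 75.46%

F_rel = 75.5%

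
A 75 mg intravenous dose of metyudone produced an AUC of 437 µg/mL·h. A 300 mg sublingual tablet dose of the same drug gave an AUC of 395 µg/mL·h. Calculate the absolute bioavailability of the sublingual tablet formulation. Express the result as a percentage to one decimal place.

F = 22.6%

F = (AUC_ev / D_ev) / (AUC_iv / D_iv)
  = (395/300) / (437/75)
  = 1.31667 / 5.82667 = 0.2260
  = 22.60%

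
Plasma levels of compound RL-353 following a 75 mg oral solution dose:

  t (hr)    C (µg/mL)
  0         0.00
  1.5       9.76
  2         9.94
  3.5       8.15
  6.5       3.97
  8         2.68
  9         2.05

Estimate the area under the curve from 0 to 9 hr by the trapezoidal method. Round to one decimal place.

AUC = 51.3 µg/mL·hr

Trapezoidal AUC_0→9:
  [0→1.5]: (0.00+9.76)/2 × 1.5 = 7.32
  [1.5→2]: (9.76+9.94)/2 × 0.5 = 4.925
  [2→3.5]: (9.94+8.15)/2 × 1.5 = 13.5675
  [3.5→6.5]: (8.15+3.97)/2 × 3 = 18.18
  [6.5→8]: (3.97+2.68)/2 × 1.5 = 4.9875
  [8→9]: (2.68+2.05)/2 × 1 = 2.365
  Sum = 51.345 µg/mL·hr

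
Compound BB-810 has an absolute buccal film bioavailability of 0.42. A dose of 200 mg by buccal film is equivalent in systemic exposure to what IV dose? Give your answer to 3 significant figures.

Systemic exposure from an extravascular dose = F × D_ev, so the equivalent IV dose is F × D_ev.
D_iv = F × D_ev = 0.42 × 200 = 84 mg

D_iv = 84.0 mg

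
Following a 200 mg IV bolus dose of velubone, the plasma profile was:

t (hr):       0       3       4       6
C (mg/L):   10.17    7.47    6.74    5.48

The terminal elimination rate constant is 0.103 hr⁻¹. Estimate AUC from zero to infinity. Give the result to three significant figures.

AUC = 99.0 mg/L·hr

Trapezoidal AUC_0→6:
  [0→3]: (10.17+7.47)/2 × 3 = 26.46
  [3→4]: (7.47+6.74)/2 × 1 = 7.105
  [4→6]: (6.74+5.48)/2 × 2 = 12.22
  Sum = 45.785 mg/L·hr
Extrapolated tail: C_last / k_e = 5.48 / 0.103 = 53.204
AUC_0→∞ = 45.785 + 53.204 = 98.989 mg/L·hr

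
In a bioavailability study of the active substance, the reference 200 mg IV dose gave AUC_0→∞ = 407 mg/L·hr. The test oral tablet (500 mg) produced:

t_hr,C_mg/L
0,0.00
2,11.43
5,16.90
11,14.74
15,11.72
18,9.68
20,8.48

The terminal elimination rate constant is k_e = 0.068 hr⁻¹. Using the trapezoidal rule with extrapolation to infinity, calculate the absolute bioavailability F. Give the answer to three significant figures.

Trapezoidal AUC_0→20 (oral tablet):
  [0→2]: (0.00+11.43)/2 × 2 = 11.43
  [2→5]: (11.43+16.90)/2 × 3 = 42.495
  [5→11]: (16.90+14.74)/2 × 6 = 94.92
  [11→15]: (14.74+11.72)/2 × 4 = 52.92
  [15→18]: (11.72+9.68)/2 × 3 = 32.1
  [18→20]: (9.68+8.48)/2 × 2 = 18.16
  Sum = 252.025 mg/L·hr
Tail: C_last/k_e = 8.48/0.068 = 124.706
AUC_0→∞ (oral tablet) = 252.025 + 124.706 = 376.731 mg/L·hr
F = (AUC_ev/D_ev)/(AUC_iv/D_iv) = (376.731/500)/(407/200) = 0.753462/2.035 = 0.3703

F = 0.370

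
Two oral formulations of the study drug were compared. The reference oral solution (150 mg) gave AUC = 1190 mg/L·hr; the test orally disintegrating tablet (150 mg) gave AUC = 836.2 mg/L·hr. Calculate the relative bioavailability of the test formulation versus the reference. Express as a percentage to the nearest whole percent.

F_rel = 70%

F_rel = (AUC_test/D_test) / (AUC_ref/D_ref)
      = (836.2/150) / (1190/150)
      = 5.57467 / 7.93333 = 0.7027 = 70.27%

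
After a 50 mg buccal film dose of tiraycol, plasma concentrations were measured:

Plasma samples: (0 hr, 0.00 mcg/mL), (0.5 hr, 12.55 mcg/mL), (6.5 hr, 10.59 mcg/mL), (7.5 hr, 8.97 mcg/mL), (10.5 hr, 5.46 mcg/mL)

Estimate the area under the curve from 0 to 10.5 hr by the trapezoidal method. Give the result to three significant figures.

AUC = 104 mcg/mL·hr

Trapezoidal AUC_0→10.5:
  [0→0.5]: (0.00+12.55)/2 × 0.5 = 3.1375
  [0.5→6.5]: (12.55+10.59)/2 × 6 = 69.42
  [6.5→7.5]: (10.59+8.97)/2 × 1 = 9.78
  [7.5→10.5]: (8.97+5.46)/2 × 3 = 21.645
  Sum = 103.9825 mcg/mL·hr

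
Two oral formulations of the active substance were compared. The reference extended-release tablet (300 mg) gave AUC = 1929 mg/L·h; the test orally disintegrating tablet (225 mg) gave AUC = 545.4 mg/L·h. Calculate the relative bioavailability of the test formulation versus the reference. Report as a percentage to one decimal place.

F_rel = 37.7%

F_rel = (AUC_test/D_test) / (AUC_ref/D_ref)
      = (545.4/225) / (1929/300)
      = 2.424 / 6.43 = 0.3770 = 37.70%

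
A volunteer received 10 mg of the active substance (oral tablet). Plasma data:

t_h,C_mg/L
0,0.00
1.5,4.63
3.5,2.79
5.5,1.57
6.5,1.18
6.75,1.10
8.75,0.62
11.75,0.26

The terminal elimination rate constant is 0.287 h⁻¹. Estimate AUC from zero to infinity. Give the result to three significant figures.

Trapezoidal AUC_0→11.75:
  [0→1.5]: (0.00+4.63)/2 × 1.5 = 3.4725
  [1.5→3.5]: (4.63+2.79)/2 × 2 = 7.42
  [3.5→5.5]: (2.79+1.57)/2 × 2 = 4.36
  [5.5→6.5]: (1.57+1.18)/2 × 1 = 1.375
  [6.5→6.75]: (1.18+1.10)/2 × 0.25 = 0.285
  [6.75→8.75]: (1.10+0.62)/2 × 2 = 1.72
  [8.75→11.75]: (0.62+0.26)/2 × 3 = 1.32
  Sum = 19.9525 mg/L·h
Extrapolated tail: C_last / k_e = 0.26 / 0.287 = 0.906
AUC_0→∞ = 19.9525 + 0.906 = 20.8585 mg/L·h

AUC = 20.9 mg/L·h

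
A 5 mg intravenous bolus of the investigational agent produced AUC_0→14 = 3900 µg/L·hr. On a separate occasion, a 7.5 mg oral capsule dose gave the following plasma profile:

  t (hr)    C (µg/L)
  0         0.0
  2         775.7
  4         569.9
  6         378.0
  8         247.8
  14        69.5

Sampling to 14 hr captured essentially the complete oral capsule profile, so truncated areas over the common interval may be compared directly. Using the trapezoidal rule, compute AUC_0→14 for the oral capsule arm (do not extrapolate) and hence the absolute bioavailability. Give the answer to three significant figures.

Trapezoidal AUC_0→14 (oral capsule):
  [0→2]: (0.0+775.7)/2 × 2 = 775.7
  [2→4]: (775.7+569.9)/2 × 2 = 1345.6
  [4→6]: (569.9+378.0)/2 × 2 = 947.9
  [6→8]: (378.0+247.8)/2 × 2 = 625.8
  [8→14]: (247.8+69.5)/2 × 6 = 951.9
  Sum = 4646.9 µg/L·hr
F = (AUC_ev/D_ev)/(AUC_iv/D_iv) = (4646.9/7.5)/(3900/5) = 619.587/780 = 0.7943

F = 0.794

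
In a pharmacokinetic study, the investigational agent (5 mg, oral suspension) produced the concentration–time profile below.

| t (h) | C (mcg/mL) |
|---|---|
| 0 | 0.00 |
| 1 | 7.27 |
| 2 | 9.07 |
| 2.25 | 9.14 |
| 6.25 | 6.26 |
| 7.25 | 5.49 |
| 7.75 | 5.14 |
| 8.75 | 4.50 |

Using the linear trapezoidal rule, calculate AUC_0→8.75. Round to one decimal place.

AUC = 58.2 mcg/mL·h

Trapezoidal AUC_0→8.75:
  [0→1]: (0.00+7.27)/2 × 1 = 3.635
  [1→2]: (7.27+9.07)/2 × 1 = 8.17
  [2→2.25]: (9.07+9.14)/2 × 0.25 = 2.27625
  [2.25→6.25]: (9.14+6.26)/2 × 4 = 30.8
  [6.25→7.25]: (6.26+5.49)/2 × 1 = 5.875
  [7.25→7.75]: (5.49+5.14)/2 × 0.5 = 2.6575
  [7.75→8.75]: (5.14+4.50)/2 × 1 = 4.82
  Sum = 58.23375 mcg/mL·h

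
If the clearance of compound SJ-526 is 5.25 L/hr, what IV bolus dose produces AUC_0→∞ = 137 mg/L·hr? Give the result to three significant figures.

Dose = 719 mg

Dose_iv = CL × AUC_0→∞
     = 5.25 × 137 = 719.25 mg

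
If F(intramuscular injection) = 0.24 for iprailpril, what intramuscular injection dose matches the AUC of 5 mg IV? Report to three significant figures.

D_intramuscular = 20.8 mg

For equal systemic exposure: F × D_ev = D_iv
D_ev = D_iv / F = 5 / 0.24 = 20.8333 mg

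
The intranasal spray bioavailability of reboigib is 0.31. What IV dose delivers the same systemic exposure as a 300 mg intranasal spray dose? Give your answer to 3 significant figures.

D_iv = 93.0 mg

Systemic exposure from an extravascular dose = F × D_ev, so the equivalent IV dose is F × D_ev.
D_iv = F × D_ev = 0.31 × 300 = 93 mg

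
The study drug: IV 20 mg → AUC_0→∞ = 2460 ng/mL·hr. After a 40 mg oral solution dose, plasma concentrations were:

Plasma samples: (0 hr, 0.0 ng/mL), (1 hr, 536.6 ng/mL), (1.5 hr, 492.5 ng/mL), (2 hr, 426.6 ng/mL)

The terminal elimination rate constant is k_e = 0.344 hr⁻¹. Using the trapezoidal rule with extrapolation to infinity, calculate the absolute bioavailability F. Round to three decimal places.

F = 0.406

Trapezoidal AUC_0→2 (oral solution):
  [0→1]: (0.0+536.6)/2 × 1 = 268.3
  [1→1.5]: (536.6+492.5)/2 × 0.5 = 257.275
  [1.5→2]: (492.5+426.6)/2 × 0.5 = 229.775
  Sum = 755.35 ng/mL·hr
Tail: C_last/k_e = 426.6/0.344 = 1240.116
AUC_0→∞ (oral solution) = 755.35 + 1240.116 = 1995.466 ng/mL·hr
F = (AUC_ev/D_ev)/(AUC_iv/D_iv) = (1995.466/40)/(2460/20) = 49.88665/123 = 0.4056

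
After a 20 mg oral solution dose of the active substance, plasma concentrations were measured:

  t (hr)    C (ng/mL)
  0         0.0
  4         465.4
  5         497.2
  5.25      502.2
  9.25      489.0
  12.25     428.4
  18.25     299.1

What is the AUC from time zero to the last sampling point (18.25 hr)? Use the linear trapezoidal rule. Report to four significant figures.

AUC = 7078 ng/mL·hr

Trapezoidal AUC_0→18.25:
  [0→4]: (0.0+465.4)/2 × 4 = 930.8
  [4→5]: (465.4+497.2)/2 × 1 = 481.3
  [5→5.25]: (497.2+502.2)/2 × 0.25 = 124.925
  [5.25→9.25]: (502.2+489.0)/2 × 4 = 1982.4
  [9.25→12.25]: (489.0+428.4)/2 × 3 = 1376.1
  [12.25→18.25]: (428.4+299.1)/2 × 6 = 2182.5
  Sum = 7078.025 ng/mL·hr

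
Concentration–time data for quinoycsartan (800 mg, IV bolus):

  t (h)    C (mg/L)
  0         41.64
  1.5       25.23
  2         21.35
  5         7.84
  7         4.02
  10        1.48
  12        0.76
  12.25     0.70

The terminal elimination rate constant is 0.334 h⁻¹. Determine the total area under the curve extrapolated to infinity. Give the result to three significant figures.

AUC = 130 mg/L·h

Trapezoidal AUC_0→12.25:
  [0→1.5]: (41.64+25.23)/2 × 1.5 = 50.1525
  [1.5→2]: (25.23+21.35)/2 × 0.5 = 11.645
  [2→5]: (21.35+7.84)/2 × 3 = 43.785
  [5→7]: (7.84+4.02)/2 × 2 = 11.86
  [7→10]: (4.02+1.48)/2 × 3 = 8.25
  [10→12]: (1.48+0.76)/2 × 2 = 2.24
  [12→12.25]: (0.76+0.70)/2 × 0.25 = 0.1825
  Sum = 128.115 mg/L·h
Extrapolated tail: C_last / k_e = 0.70 / 0.334 = 2.096
AUC_0→∞ = 128.115 + 2.096 = 130.211 mg/L·h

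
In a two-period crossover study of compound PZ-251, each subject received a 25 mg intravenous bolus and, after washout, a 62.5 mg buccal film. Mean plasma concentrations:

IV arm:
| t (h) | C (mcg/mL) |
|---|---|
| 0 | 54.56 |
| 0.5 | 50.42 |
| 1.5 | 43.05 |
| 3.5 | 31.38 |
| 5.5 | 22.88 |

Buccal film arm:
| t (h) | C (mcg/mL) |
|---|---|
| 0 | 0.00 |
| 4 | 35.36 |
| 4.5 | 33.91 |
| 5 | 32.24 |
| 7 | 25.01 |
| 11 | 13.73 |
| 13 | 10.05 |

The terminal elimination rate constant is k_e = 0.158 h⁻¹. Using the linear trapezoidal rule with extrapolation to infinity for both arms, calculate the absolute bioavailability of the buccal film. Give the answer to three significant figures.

F = 0.377

Trapezoidal AUC_0→5.5 (IV):
  [0→0.5]: (54.56+50.42)/2 × 0.5 = 26.245
  [0.5→1.5]: (50.42+43.05)/2 × 1 = 46.735
  [1.5→3.5]: (43.05+31.38)/2 × 2 = 74.43
  [3.5→5.5]: (31.38+22.88)/2 × 2 = 54.26
  Sum = 201.67 mcg/mL·h
IV tail: 22.88/0.158 = 144.810; AUC_iv,0→∞ = 201.67 + 144.810 = 346.48 mcg/mL·h
Trapezoidal AUC_0→13 (buccal film):
  [0→4]: (0.00+35.36)/2 × 4 = 70.72
  [4→4.5]: (35.36+33.91)/2 × 0.5 = 17.3175
  [4.5→5]: (33.91+32.24)/2 × 0.5 = 16.5375
  [5→7]: (32.24+25.01)/2 × 2 = 57.25
  [7→11]: (25.01+13.73)/2 × 4 = 77.48
  [11→13]: (13.73+10.05)/2 × 2 = 23.78
  Sum = 263.085 mcg/mL·h
buccal film tail: 10.05/0.158 = 63.608; AUC_ev,0→∞ = 263.085 + 63.608 = 326.693 mcg/mL·h
F = (AUC_ev/D_ev)/(AUC_iv/D_iv) = (326.693/62.5)/(346.48/25) = 5.227088/13.8592 = 0.3772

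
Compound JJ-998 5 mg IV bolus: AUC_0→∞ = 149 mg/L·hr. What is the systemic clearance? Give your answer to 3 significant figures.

CL = 0.0336 L/hr

CL = Dose_iv / AUC_0→∞
   = 5 / 149 = 0.033557 L/hr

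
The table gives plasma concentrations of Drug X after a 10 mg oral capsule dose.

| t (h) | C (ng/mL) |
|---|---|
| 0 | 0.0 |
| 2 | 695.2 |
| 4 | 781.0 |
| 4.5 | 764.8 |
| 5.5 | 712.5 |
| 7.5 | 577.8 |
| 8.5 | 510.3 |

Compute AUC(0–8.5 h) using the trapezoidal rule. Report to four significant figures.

Trapezoidal AUC_0→8.5:
  [0→2]: (0.0+695.2)/2 × 2 = 695.2
  [2→4]: (695.2+781.0)/2 × 2 = 1476.2
  [4→4.5]: (781.0+764.8)/2 × 0.5 = 386.45
  [4.5→5.5]: (764.8+712.5)/2 × 1 = 738.65
  [5.5→7.5]: (712.5+577.8)/2 × 2 = 1290.3
  [7.5→8.5]: (577.8+510.3)/2 × 1 = 544.05
  Sum = 5130.85 ng/mL·h

AUC = 5131 ng/mL·h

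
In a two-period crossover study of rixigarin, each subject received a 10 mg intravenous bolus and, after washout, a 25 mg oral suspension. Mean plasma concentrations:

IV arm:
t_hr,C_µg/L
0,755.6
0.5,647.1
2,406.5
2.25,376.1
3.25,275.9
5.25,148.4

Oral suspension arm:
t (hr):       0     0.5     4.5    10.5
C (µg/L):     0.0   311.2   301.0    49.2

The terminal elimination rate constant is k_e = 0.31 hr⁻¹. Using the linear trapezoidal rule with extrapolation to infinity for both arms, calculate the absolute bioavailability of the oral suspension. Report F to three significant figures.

F = 0.407

Trapezoidal AUC_0→5.25 (IV):
  [0→0.5]: (755.6+647.1)/2 × 0.5 = 350.675
  [0.5→2]: (647.1+406.5)/2 × 1.5 = 790.2
  [2→2.25]: (406.5+376.1)/2 × 0.25 = 97.825
  [2.25→3.25]: (376.1+275.9)/2 × 1 = 326.0
  [3.25→5.25]: (275.9+148.4)/2 × 2 = 424.3
  Sum = 1989.0 µg/L·hr
IV tail: 148.4/0.31 = 478.710; AUC_iv,0→∞ = 1989.0 + 478.710 = 2467.71 µg/L·hr
Trapezoidal AUC_0→10.5 (oral suspension):
  [0→0.5]: (0.0+311.2)/2 × 0.5 = 77.8
  [0.5→4.5]: (311.2+301.0)/2 × 4 = 1224.4
  [4.5→10.5]: (301.0+49.2)/2 × 6 = 1050.6
  Sum = 2352.8 µg/L·hr
oral suspension tail: 49.2/0.31 = 158.710; AUC_ev,0→∞ = 2352.8 + 158.710 = 2511.51 µg/L·hr
F = (AUC_ev/D_ev)/(AUC_iv/D_iv) = (2511.51/25)/(2467.71/10) = 100.4604/246.771 = 0.4071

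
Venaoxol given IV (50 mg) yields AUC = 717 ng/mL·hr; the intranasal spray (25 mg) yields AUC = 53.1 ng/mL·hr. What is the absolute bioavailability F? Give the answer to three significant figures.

F = 0.148

F = (AUC_ev / D_ev) / (AUC_iv / D_iv)
  = (53.1/25) / (717/50)
  = 2.124 / 14.34 = 0.1481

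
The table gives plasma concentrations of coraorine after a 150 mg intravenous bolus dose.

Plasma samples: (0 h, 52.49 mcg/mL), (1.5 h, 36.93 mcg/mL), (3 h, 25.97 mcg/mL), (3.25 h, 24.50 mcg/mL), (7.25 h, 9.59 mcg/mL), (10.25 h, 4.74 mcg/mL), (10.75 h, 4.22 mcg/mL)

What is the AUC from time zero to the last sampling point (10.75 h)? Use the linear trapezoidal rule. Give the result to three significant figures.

AUC = 212 mcg/mL·h

Trapezoidal AUC_0→10.75:
  [0→1.5]: (52.49+36.93)/2 × 1.5 = 67.065
  [1.5→3]: (36.93+25.97)/2 × 1.5 = 47.175
  [3→3.25]: (25.97+24.50)/2 × 0.25 = 6.30875
  [3.25→7.25]: (24.50+9.59)/2 × 4 = 68.18
  [7.25→10.25]: (9.59+4.74)/2 × 3 = 21.495
  [10.25→10.75]: (4.74+4.22)/2 × 0.5 = 2.24
  Sum = 212.46375 mcg/mL·h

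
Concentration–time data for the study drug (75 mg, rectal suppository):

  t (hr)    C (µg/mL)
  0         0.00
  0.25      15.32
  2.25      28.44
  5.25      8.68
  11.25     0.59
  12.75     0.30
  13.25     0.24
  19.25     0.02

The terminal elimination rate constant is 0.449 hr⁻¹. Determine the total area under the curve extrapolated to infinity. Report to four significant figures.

AUC = 130.8 µg/mL·hr

Trapezoidal AUC_0→19.25:
  [0→0.25]: (0.00+15.32)/2 × 0.25 = 1.915
  [0.25→2.25]: (15.32+28.44)/2 × 2 = 43.76
  [2.25→5.25]: (28.44+8.68)/2 × 3 = 55.68
  [5.25→11.25]: (8.68+0.59)/2 × 6 = 27.81
  [11.25→12.75]: (0.59+0.30)/2 × 1.5 = 0.6675
  [12.75→13.25]: (0.30+0.24)/2 × 0.5 = 0.135
  [13.25→19.25]: (0.24+0.02)/2 × 6 = 0.78
  Sum = 130.7475 µg/mL·hr
Extrapolated tail: C_last / k_e = 0.02 / 0.449 = 0.045
AUC_0→∞ = 130.7475 + 0.045 = 130.7925 µg/mL·hr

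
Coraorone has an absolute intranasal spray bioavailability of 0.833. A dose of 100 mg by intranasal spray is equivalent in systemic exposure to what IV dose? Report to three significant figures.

Systemic exposure from an extravascular dose = F × D_ev, so the equivalent IV dose is F × D_ev.
D_iv = F × D_ev = 0.833 × 100 = 83.3 mg

D_iv = 83.3 mg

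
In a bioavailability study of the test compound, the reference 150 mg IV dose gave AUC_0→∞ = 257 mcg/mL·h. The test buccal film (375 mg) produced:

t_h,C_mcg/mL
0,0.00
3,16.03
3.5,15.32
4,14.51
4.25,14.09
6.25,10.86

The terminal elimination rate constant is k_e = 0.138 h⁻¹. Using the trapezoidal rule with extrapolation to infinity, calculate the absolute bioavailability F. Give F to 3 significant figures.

Trapezoidal AUC_0→6.25 (buccal film):
  [0→3]: (0.00+16.03)/2 × 3 = 24.045
  [3→3.5]: (16.03+15.32)/2 × 0.5 = 7.8375
  [3.5→4]: (15.32+14.51)/2 × 0.5 = 7.4575
  [4→4.25]: (14.51+14.09)/2 × 0.25 = 3.575
  [4.25→6.25]: (14.09+10.86)/2 × 2 = 24.95
  Sum = 67.865 mcg/mL·h
Tail: C_last/k_e = 10.86/0.138 = 78.696
AUC_0→∞ (buccal film) = 67.865 + 78.696 = 146.561 mcg/mL·h
F = (AUC_ev/D_ev)/(AUC_iv/D_iv) = (146.561/375)/(257/150) = 0.390829/1.71333 = 0.2281

F = 0.228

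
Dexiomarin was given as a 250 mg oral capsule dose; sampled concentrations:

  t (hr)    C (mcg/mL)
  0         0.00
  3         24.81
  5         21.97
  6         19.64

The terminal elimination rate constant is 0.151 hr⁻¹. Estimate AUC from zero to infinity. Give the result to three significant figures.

AUC = 235 mcg/mL·hr

Trapezoidal AUC_0→6:
  [0→3]: (0.00+24.81)/2 × 3 = 37.215
  [3→5]: (24.81+21.97)/2 × 2 = 46.78
  [5→6]: (21.97+19.64)/2 × 1 = 20.805
  Sum = 104.8 mcg/mL·hr
Extrapolated tail: C_last / k_e = 19.64 / 0.151 = 130.066
AUC_0→∞ = 104.8 + 130.066 = 234.866 mcg/mL·hr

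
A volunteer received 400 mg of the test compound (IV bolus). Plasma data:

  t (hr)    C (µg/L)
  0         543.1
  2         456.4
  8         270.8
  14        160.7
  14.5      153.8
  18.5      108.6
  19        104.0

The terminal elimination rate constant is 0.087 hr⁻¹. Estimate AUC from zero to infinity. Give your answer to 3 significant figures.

AUC = 6330 µg/L·hr

Trapezoidal AUC_0→19:
  [0→2]: (543.1+456.4)/2 × 2 = 999.5
  [2→8]: (456.4+270.8)/2 × 6 = 2181.6
  [8→14]: (270.8+160.7)/2 × 6 = 1294.5
  [14→14.5]: (160.7+153.8)/2 × 0.5 = 78.625
  [14.5→18.5]: (153.8+108.6)/2 × 4 = 524.8
  [18.5→19]: (108.6+104.0)/2 × 0.5 = 53.15
  Sum = 5132.175 µg/L·hr
Extrapolated tail: C_last / k_e = 104.0 / 0.087 = 1195.402
AUC_0→∞ = 5132.175 + 1195.402 = 6327.577 µg/L·hr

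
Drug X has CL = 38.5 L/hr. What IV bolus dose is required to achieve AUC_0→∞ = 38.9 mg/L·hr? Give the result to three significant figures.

Dose = 1500 mg

Dose_iv = CL × AUC_0→∞
     = 38.5 × 38.9 = 1497.65 mg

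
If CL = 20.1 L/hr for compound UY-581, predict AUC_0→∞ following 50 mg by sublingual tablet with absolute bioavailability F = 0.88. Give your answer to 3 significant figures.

AUC_0→∞ = F × Dose / CL
        = 0.88 × 50 / 20.1 = 2.18905 mg/L·hr

AUC = 2.19 mg/L·hr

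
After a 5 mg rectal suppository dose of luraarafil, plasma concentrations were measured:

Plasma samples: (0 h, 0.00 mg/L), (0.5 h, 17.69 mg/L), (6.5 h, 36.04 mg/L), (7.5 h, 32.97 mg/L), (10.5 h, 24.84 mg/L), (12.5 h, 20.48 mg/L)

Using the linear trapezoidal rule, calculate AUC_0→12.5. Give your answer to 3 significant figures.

AUC = 332 mg/L·h

Trapezoidal AUC_0→12.5:
  [0→0.5]: (0.00+17.69)/2 × 0.5 = 4.4225
  [0.5→6.5]: (17.69+36.04)/2 × 6 = 161.19
  [6.5→7.5]: (36.04+32.97)/2 × 1 = 34.505
  [7.5→10.5]: (32.97+24.84)/2 × 3 = 86.715
  [10.5→12.5]: (24.84+20.48)/2 × 2 = 45.32
  Sum = 332.1525 mg/L·h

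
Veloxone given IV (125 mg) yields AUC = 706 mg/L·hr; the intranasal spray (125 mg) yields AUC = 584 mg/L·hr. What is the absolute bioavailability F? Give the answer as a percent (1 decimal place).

F = 82.7%

F = (AUC_ev / D_ev) / (AUC_iv / D_iv)
  = (584/125) / (706/125)
  = 4.672 / 5.648 = 0.8272
  = 82.72%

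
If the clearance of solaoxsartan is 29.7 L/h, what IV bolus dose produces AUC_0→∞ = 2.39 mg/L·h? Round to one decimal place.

Dose_iv = CL × AUC_0→∞
     = 29.7 × 2.39 = 70.983 mg

Dose = 71.0 mg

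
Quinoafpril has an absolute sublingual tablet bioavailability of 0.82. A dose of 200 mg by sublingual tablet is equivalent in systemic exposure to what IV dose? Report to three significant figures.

Systemic exposure from an extravascular dose = F × D_ev, so the equivalent IV dose is F × D_ev.
D_iv = F × D_ev = 0.82 × 200 = 164 mg

D_iv = 164 mg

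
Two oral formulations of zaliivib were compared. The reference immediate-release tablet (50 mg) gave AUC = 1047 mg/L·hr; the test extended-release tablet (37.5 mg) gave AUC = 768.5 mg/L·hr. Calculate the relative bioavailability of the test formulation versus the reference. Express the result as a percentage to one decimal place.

F_rel = 97.9%

F_rel = (AUC_test/D_test) / (AUC_ref/D_ref)
      = (768.5/37.5) / (1047/50)
      = 20.4933 / 20.94 = 0.9787 = 97.87%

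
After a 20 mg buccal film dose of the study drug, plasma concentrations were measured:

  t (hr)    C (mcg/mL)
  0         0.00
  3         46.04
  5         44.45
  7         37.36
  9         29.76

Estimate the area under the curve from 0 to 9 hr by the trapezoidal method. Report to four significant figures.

AUC = 308.5 mcg/mL·hr

Trapezoidal AUC_0→9:
  [0→3]: (0.00+46.04)/2 × 3 = 69.06
  [3→5]: (46.04+44.45)/2 × 2 = 90.49
  [5→7]: (44.45+37.36)/2 × 2 = 81.81
  [7→9]: (37.36+29.76)/2 × 2 = 67.12
  Sum = 308.48 mcg/mL·hr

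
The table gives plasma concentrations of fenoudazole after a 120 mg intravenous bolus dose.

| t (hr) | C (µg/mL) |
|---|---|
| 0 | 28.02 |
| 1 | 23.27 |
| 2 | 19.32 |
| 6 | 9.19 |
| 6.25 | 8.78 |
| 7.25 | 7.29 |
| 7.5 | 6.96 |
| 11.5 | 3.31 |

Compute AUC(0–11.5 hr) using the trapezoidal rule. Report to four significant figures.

Trapezoidal AUC_0→11.5:
  [0→1]: (28.02+23.27)/2 × 1 = 25.645
  [1→2]: (23.27+19.32)/2 × 1 = 21.295
  [2→6]: (19.32+9.19)/2 × 4 = 57.02
  [6→6.25]: (9.19+8.78)/2 × 0.25 = 2.24625
  [6.25→7.25]: (8.78+7.29)/2 × 1 = 8.035
  [7.25→7.5]: (7.29+6.96)/2 × 0.25 = 1.78125
  [7.5→11.5]: (6.96+3.31)/2 × 4 = 20.54
  Sum = 136.5625 µg/mL·hr

AUC = 136.6 µg/mL·hr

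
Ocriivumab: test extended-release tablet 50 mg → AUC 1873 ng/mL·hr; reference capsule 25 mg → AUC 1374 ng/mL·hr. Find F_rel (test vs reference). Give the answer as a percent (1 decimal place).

F_rel = 68.2%

F_rel = (AUC_test/D_test) / (AUC_ref/D_ref)
      = (1873/50) / (1374/25)
      = 37.46 / 54.96 = 0.6816 = 68.16%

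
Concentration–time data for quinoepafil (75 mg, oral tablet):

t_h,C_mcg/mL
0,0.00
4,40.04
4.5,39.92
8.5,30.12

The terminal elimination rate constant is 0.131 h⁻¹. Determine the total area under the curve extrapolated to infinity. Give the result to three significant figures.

AUC = 470 mcg/mL·h

Trapezoidal AUC_0→8.5:
  [0→4]: (0.00+40.04)/2 × 4 = 80.08
  [4→4.5]: (40.04+39.92)/2 × 0.5 = 19.99
  [4.5→8.5]: (39.92+30.12)/2 × 4 = 140.08
  Sum = 240.15 mcg/mL·h
Extrapolated tail: C_last / k_e = 30.12 / 0.131 = 229.924
AUC_0→∞ = 240.15 + 229.924 = 470.074 mcg/mL·h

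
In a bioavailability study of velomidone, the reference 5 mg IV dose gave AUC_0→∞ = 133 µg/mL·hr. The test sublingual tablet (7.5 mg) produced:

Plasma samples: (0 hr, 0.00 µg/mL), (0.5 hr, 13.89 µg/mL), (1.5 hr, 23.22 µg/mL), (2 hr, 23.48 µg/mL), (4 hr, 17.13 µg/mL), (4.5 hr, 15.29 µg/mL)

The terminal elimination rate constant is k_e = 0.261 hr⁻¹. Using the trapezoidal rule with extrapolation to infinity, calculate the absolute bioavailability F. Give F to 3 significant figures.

F = 0.707

Trapezoidal AUC_0→4.5 (sublingual tablet):
  [0→0.5]: (0.00+13.89)/2 × 0.5 = 3.4725
  [0.5→1.5]: (13.89+23.22)/2 × 1 = 18.555
  [1.5→2]: (23.22+23.48)/2 × 0.5 = 11.675
  [2→4]: (23.48+17.13)/2 × 2 = 40.61
  [4→4.5]: (17.13+15.29)/2 × 0.5 = 8.105
  Sum = 82.4175 µg/mL·hr
Tail: C_last/k_e = 15.29/0.261 = 58.582
AUC_0→∞ (sublingual tablet) = 82.4175 + 58.582 = 140.9995 µg/mL·hr
F = (AUC_ev/D_ev)/(AUC_iv/D_iv) = (140.9995/7.5)/(133/5) = 18.7999/26.6 = 0.7068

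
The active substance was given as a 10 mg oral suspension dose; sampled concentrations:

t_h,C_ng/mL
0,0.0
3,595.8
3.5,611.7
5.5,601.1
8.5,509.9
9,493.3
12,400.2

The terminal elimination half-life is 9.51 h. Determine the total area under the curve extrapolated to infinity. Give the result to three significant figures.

Trapezoidal AUC_0→12:
  [0→3]: (0.0+595.8)/2 × 3 = 893.7
  [3→3.5]: (595.8+611.7)/2 × 0.5 = 301.875
  [3.5→5.5]: (611.7+601.1)/2 × 2 = 1212.8
  [5.5→8.5]: (601.1+509.9)/2 × 3 = 1666.5
  [8.5→9]: (509.9+493.3)/2 × 0.5 = 250.8
  [9→12]: (493.3+400.2)/2 × 3 = 1340.25
  Sum = 5665.925 ng/mL·h
k_e = ln2 / t½ = 0.693147 / 9.51 = 0.0729 h^-1
Extrapolated tail: C_last / k_e = 400.2 / 0.0729 = 5489.712
AUC_0→∞ = 5665.925 + 5489.712 = 11155.637 ng/mL·h

AUC = 11200 ng/mL·h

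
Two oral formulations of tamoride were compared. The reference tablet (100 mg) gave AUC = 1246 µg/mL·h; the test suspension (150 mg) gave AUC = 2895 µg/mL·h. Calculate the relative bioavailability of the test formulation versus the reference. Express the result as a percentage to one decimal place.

F_rel = 154.9%

F_rel = (AUC_test/D_test) / (AUC_ref/D_ref)
      = (2895/150) / (1246/100)
      = 19.3 / 12.46 = 1.5490 = 154.90%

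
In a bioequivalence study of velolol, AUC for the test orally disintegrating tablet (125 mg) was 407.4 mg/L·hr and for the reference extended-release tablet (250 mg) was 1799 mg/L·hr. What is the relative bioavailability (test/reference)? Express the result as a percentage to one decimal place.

F_rel = 45.3%

F_rel = (AUC_test/D_test) / (AUC_ref/D_ref)
      = (407.4/125) / (1799/250)
      = 3.2592 / 7.196 = 0.4529 = 45.29%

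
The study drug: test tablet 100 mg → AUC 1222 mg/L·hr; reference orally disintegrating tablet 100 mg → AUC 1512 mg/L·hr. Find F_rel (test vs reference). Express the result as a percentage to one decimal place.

F_rel = (AUC_test/D_test) / (AUC_ref/D_ref)
      = (1222/100) / (1512/100)
      = 12.22 / 15.12 = 0.8082 = 80.82%

F_rel = 80.8%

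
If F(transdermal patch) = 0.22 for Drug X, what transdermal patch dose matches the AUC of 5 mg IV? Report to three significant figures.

D_transdermal = 22.7 mg

For equal systemic exposure: F × D_ev = D_iv
D_ev = D_iv / F = 5 / 0.22 = 22.7273 mg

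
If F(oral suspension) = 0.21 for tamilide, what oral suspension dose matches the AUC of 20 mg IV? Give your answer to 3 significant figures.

D_oral = 95.2 mg

For equal systemic exposure: F × D_ev = D_iv
D_ev = D_iv / F = 20 / 0.21 = 95.2381 mg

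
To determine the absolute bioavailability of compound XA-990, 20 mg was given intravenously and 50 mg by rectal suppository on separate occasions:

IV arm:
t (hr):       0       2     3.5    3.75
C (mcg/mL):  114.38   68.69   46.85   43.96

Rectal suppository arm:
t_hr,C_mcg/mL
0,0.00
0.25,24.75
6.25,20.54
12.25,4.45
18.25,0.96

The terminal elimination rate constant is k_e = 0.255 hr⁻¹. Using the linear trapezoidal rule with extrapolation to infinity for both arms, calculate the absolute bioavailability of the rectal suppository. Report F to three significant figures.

F = 0.206

Trapezoidal AUC_0→3.75 (IV):
  [0→2]: (114.38+68.69)/2 × 2 = 183.07
  [2→3.5]: (68.69+46.85)/2 × 1.5 = 86.655
  [3.5→3.75]: (46.85+43.96)/2 × 0.25 = 11.35125
  Sum = 281.07625 mcg/mL·hr
IV tail: 43.96/0.255 = 172.392; AUC_iv,0→∞ = 281.07625 + 172.392 = 453.46825 mcg/mL·hr
Trapezoidal AUC_0→18.25 (rectal suppository):
  [0→0.25]: (0.00+24.75)/2 × 0.25 = 3.09375
  [0.25→6.25]: (24.75+20.54)/2 × 6 = 135.87
  [6.25→12.25]: (20.54+4.45)/2 × 6 = 74.97
  [12.25→18.25]: (4.45+0.96)/2 × 6 = 16.23
  Sum = 230.16375 mcg/mL·hr
rectal suppository tail: 0.96/0.255 = 3.765; AUC_ev,0→∞ = 230.16375 + 3.765 = 233.92875 mcg/mL·hr
F = (AUC_ev/D_ev)/(AUC_iv/D_iv) = (233.92875/50)/(453.46825/20) = 4.678575/22.6734 = 0.2063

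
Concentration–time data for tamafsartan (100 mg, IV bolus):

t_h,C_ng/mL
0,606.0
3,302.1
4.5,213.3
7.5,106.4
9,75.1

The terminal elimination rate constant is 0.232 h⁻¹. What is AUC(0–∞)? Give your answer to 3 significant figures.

AUC = 2690 ng/mL·h

Trapezoidal AUC_0→9:
  [0→3]: (606.0+302.1)/2 × 3 = 1362.15
  [3→4.5]: (302.1+213.3)/2 × 1.5 = 386.55
  [4.5→7.5]: (213.3+106.4)/2 × 3 = 479.55
  [7.5→9]: (106.4+75.1)/2 × 1.5 = 136.125
  Sum = 2364.375 ng/mL·h
Extrapolated tail: C_last / k_e = 75.1 / 0.232 = 323.707
AUC_0→∞ = 2364.375 + 323.707 = 2688.082 ng/mL·h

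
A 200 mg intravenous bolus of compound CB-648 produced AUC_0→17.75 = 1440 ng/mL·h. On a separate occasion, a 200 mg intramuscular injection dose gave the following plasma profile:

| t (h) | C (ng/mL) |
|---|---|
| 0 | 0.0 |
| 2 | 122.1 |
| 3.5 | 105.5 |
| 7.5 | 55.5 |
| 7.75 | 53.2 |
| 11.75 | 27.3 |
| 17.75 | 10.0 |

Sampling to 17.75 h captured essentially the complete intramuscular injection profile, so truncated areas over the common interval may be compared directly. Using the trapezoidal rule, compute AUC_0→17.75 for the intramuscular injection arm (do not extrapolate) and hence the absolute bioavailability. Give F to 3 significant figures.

Trapezoidal AUC_0→17.75 (intramuscular injection):
  [0→2]: (0.0+122.1)/2 × 2 = 122.1
  [2→3.5]: (122.1+105.5)/2 × 1.5 = 170.7
  [3.5→7.5]: (105.5+55.5)/2 × 4 = 322.0
  [7.5→7.75]: (55.5+53.2)/2 × 0.25 = 13.5875
  [7.75→11.75]: (53.2+27.3)/2 × 4 = 161.0
  [11.75→17.75]: (27.3+10.0)/2 × 6 = 111.9
  Sum = 901.2875 ng/mL·h
F = (AUC_ev/D_ev)/(AUC_iv/D_iv) = (901.2875/200)/(1440/200) = 4.5064375/7.2 = 0.6259

F = 0.626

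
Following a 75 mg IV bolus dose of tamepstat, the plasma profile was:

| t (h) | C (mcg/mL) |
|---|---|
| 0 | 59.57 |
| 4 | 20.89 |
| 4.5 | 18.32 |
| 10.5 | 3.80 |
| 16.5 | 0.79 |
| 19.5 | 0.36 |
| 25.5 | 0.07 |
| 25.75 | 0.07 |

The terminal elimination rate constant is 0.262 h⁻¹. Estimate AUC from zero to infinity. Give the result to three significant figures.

AUC = 254 mcg/mL·h

Trapezoidal AUC_0→25.75:
  [0→4]: (59.57+20.89)/2 × 4 = 160.92
  [4→4.5]: (20.89+18.32)/2 × 0.5 = 9.8025
  [4.5→10.5]: (18.32+3.80)/2 × 6 = 66.36
  [10.5→16.5]: (3.80+0.79)/2 × 6 = 13.77
  [16.5→19.5]: (0.79+0.36)/2 × 3 = 1.725
  [19.5→25.5]: (0.36+0.07)/2 × 6 = 1.29
  [25.5→25.75]: (0.07+0.07)/2 × 0.25 = 0.0175
  Sum = 253.885 mcg/mL·h
Extrapolated tail: C_last / k_e = 0.07 / 0.262 = 0.267
AUC_0→∞ = 253.885 + 0.267 = 254.152 mcg/mL·h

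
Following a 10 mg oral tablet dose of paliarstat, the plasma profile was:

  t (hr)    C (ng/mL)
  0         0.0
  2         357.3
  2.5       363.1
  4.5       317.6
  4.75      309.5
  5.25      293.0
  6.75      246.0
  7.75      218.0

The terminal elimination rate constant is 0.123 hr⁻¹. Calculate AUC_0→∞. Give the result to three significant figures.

Trapezoidal AUC_0→7.75:
  [0→2]: (0.0+357.3)/2 × 2 = 357.3
  [2→2.5]: (357.3+363.1)/2 × 0.5 = 180.1
  [2.5→4.5]: (363.1+317.6)/2 × 2 = 680.7
  [4.5→4.75]: (317.6+309.5)/2 × 0.25 = 78.3875
  [4.75→5.25]: (309.5+293.0)/2 × 0.5 = 150.625
  [5.25→6.75]: (293.0+246.0)/2 × 1.5 = 404.25
  [6.75→7.75]: (246.0+218.0)/2 × 1 = 232.0
  Sum = 2083.3625 ng/mL·hr
Extrapolated tail: C_last / k_e = 218.0 / 0.123 = 1772.358
AUC_0→∞ = 2083.3625 + 1772.358 = 3855.7205 ng/mL·hr

AUC = 3860 ng/mL·hr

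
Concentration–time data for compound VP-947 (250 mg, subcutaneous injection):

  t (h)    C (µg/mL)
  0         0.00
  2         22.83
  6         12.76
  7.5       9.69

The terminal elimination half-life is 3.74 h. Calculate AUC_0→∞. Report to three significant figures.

Trapezoidal AUC_0→7.5:
  [0→2]: (0.00+22.83)/2 × 2 = 22.83
  [2→6]: (22.83+12.76)/2 × 4 = 71.18
  [6→7.5]: (12.76+9.69)/2 × 1.5 = 16.8375
  Sum = 110.8475 µg/mL·h
k_e = ln2 / t½ = 0.693147 / 3.74 = 0.1853 h^-1
Extrapolated tail: C_last / k_e = 9.69 / 0.1853 = 52.294
AUC_0→∞ = 110.8475 + 52.294 = 163.1415 µg/mL·h

AUC = 163 µg/mL·h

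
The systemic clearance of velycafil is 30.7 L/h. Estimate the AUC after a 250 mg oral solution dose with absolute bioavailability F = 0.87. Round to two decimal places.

AUC = 7.08 mg/L·h

AUC_0→∞ = F × Dose / CL
        = 0.87 × 250 / 30.7 = 7.08469 mg/L·h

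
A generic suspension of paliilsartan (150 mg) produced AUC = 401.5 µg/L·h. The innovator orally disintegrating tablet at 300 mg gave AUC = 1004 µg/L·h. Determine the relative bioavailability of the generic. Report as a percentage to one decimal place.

F_rel = (AUC_test/D_test) / (AUC_ref/D_ref)
      = (401.5/150) / (1004/300)
      = 2.67667 / 3.34667 = 0.7998 = 79.98%

F_rel = 80.0%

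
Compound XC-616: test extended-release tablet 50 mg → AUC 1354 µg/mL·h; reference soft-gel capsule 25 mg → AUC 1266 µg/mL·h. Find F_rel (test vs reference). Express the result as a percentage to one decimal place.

F_rel = (AUC_test/D_test) / (AUC_ref/D_ref)
      = (1354/50) / (1266/25)
      = 27.08 / 50.64 = 0.5348 = 53.48%

F_rel = 53.5%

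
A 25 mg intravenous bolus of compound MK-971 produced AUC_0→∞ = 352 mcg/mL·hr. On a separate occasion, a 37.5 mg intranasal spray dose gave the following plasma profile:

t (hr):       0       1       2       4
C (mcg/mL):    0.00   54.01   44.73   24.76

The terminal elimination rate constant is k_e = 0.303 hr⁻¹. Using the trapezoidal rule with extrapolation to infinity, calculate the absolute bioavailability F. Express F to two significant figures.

F = 0.43

Trapezoidal AUC_0→4 (intranasal spray):
  [0→1]: (0.00+54.01)/2 × 1 = 27.005
  [1→2]: (54.01+44.73)/2 × 1 = 49.37
  [2→4]: (44.73+24.76)/2 × 2 = 69.49
  Sum = 145.865 mcg/mL·hr
Tail: C_last/k_e = 24.76/0.303 = 81.716
AUC_0→∞ (intranasal spray) = 145.865 + 81.716 = 227.581 mcg/mL·hr
F = (AUC_ev/D_ev)/(AUC_iv/D_iv) = (227.581/37.5)/(352/25) = 6.06883/14.08 = 0.4310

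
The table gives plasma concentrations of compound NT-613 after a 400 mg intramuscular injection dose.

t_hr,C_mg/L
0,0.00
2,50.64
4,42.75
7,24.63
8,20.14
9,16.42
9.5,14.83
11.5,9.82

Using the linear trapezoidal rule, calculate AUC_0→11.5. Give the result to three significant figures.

AUC = 318 mg/L·hr

Trapezoidal AUC_0→11.5:
  [0→2]: (0.00+50.64)/2 × 2 = 50.64
  [2→4]: (50.64+42.75)/2 × 2 = 93.39
  [4→7]: (42.75+24.63)/2 × 3 = 101.07
  [7→8]: (24.63+20.14)/2 × 1 = 22.385
  [8→9]: (20.14+16.42)/2 × 1 = 18.28
  [9→9.5]: (16.42+14.83)/2 × 0.5 = 7.8125
  [9.5→11.5]: (14.83+9.82)/2 × 2 = 24.65
  Sum = 318.2275 mg/L·hr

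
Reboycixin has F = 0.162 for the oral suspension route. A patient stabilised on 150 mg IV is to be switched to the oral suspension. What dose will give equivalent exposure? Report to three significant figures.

D_oral = 926 mg

For equal systemic exposure: F × D_ev = D_iv
D_ev = D_iv / F = 150 / 0.162 = 925.926 mg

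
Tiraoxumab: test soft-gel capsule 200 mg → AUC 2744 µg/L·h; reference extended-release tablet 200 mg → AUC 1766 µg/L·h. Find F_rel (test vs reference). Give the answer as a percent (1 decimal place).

F_rel = (AUC_test/D_test) / (AUC_ref/D_ref)
      = (2744/200) / (1766/200)
      = 13.72 / 8.83 = 1.5538 = 155.38%

F_rel = 155.4%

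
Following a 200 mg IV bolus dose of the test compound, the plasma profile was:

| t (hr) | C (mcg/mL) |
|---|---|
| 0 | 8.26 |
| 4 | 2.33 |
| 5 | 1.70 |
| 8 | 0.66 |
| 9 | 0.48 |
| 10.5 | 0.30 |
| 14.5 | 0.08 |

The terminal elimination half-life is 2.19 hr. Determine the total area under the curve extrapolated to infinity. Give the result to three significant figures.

AUC = 28.9 mcg/mL·hr

Trapezoidal AUC_0→14.5:
  [0→4]: (8.26+2.33)/2 × 4 = 21.18
  [4→5]: (2.33+1.70)/2 × 1 = 2.015
  [5→8]: (1.70+0.66)/2 × 3 = 3.54
  [8→9]: (0.66+0.48)/2 × 1 = 0.57
  [9→10.5]: (0.48+0.30)/2 × 1.5 = 0.585
  [10.5→14.5]: (0.30+0.08)/2 × 4 = 0.76
  Sum = 28.65 mcg/mL·hr
k_e = ln2 / t½ = 0.693147 / 2.19 = 0.3165 hr^-1
Extrapolated tail: C_last / k_e = 0.08 / 0.3165 = 0.253
AUC_0→∞ = 28.65 + 0.253 = 28.903 mcg/mL·hr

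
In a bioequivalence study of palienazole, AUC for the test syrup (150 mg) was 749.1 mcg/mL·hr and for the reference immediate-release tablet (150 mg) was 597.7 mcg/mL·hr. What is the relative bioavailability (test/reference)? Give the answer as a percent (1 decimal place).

F_rel = (AUC_test/D_test) / (AUC_ref/D_ref)
      = (749.1/150) / (597.7/150)
      = 4.994 / 3.98467 = 1.2533 = 125.33%

F_rel = 125.3%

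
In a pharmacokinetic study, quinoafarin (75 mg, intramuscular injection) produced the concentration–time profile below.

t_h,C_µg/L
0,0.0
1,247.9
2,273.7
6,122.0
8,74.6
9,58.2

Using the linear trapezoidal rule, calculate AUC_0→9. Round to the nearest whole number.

Trapezoidal AUC_0→9:
  [0→1]: (0.0+247.9)/2 × 1 = 123.95
  [1→2]: (247.9+273.7)/2 × 1 = 260.8
  [2→6]: (273.7+122.0)/2 × 4 = 791.4
  [6→8]: (122.0+74.6)/2 × 2 = 196.6
  [8→9]: (74.6+58.2)/2 × 1 = 66.4
  Sum = 1439.15 µg/L·h

AUC = 1439 µg/L·h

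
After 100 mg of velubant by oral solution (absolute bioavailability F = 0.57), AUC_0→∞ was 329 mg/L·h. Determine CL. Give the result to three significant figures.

CL = 0.173 L/h

CL = F × Dose / AUC_0→∞
   = 0.57 × 100 / 329 = 0.173252 L/h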